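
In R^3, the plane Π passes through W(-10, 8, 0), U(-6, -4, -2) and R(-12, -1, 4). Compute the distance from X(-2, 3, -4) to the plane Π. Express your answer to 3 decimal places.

2.533

WU = (4, -12, -2), WR = (-2, -9, 4); a normal to Π is WU × WR = (-66, -12, -60).
Using W: Π has equation -66x - 12y - 60z = 564.
n·X − d = (-66)·(-2) + (-12)·(3) + (-60)·(-4) − 564 = -228; |n| = √8100.
Distance = |-228| / √8100 = 228/√8100 ≈ 2.533.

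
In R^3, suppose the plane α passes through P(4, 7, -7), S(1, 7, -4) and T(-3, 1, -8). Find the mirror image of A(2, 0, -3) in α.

(-4, 8, -9)

PS = (-3, 0, 3), PT = (-7, -6, -1); a normal to α is PS × PT = (18, -24, 18).
Using P: α has equation 18x - 24y + 18z = -222.
λ = (n·A − d)/|n|² = (-18 − (-222))/1224 = 1/6.
Reflection = A − 2λn = (2, 0, -3) − (1/3)·(18, -24, 18) = (-4, 8, -9).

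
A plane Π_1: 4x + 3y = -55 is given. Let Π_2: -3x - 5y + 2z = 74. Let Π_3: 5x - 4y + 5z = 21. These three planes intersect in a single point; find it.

Solving the 3×3 linear system 4x + 3y = -55, -3x - 5y + 2z = 74, 5x - 4y + 5z = 21 (e.g. by elimination or Cramer's rule, determinant = 7) gives (-7, -9, 4).

(-7, -9, 4)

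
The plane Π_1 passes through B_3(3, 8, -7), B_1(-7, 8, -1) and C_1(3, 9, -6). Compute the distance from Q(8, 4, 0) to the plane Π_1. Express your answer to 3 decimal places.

B_3B_1 = (-10, 0, 6), B_3C_1 = (0, 1, 1); a normal to Π_1 is B_3B_1 × B_3C_1 = (-6, 10, -10).
Using B_3: Π_1 has equation -6x + 10y - 10z = 132.
n·Q − d = (-6)·(8) + (10)·(4) + (-10)·(0) − 132 = -140; |n| = √236.
Distance = |-140| / √236 = 140/√236 ≈ 9.113.

9.113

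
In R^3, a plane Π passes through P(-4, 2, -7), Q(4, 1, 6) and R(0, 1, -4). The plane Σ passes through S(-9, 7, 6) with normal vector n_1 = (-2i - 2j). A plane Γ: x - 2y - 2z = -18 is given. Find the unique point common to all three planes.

(-6, 4, 2)

PQ = (8, -1, 13), PR = (4, -1, 3); a normal to Π is PQ × PR = (10, 28, -4).
Using P: Π has equation 10x + 28y - 4z = 44.
Σ: n_1·r = n_1·S gives -2x - 2y = 4.
Solving the 3×3 linear system 10x + 28y - 4z = 44, -2x - 2y = 4, x - 2y - 2z = -18 (e.g. by elimination or Cramer's rule, determinant = -96) gives (-6, 4, 2).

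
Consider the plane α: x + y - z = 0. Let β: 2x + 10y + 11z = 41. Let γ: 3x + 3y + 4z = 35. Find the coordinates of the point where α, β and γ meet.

(8, -3, 5)

Solving the 3×3 linear system x + y - z = 0, 2x + 10y + 11z = 41, 3x + 3y + 4z = 35 (e.g. by elimination or Cramer's rule, determinant = 56) gives (8, -3, 5).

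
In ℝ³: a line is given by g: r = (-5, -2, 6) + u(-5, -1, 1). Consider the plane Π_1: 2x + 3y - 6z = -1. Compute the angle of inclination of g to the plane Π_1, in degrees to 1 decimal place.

sin θ = |n·v| / (|n||v|) = |-19| / (√49 · √27) = 0.52236.
θ ≈ 31.5°.

31.5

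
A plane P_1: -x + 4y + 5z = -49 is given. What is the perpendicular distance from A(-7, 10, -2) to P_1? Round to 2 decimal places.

13.27

n·A − d = (-1)·(-7) + (4)·(10) + (5)·(-2) − (-49) = 86; |n| = √42.
Distance = |86| / √42 = 86/√42 ≈ 13.27.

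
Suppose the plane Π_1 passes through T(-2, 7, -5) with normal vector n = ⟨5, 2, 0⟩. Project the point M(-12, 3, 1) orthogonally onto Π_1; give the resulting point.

Π_1: n·r = n·T gives 5x + 2y = 4.
Foot = M − λn with λ = (n·M − d)/|n|² = (-54 − 4)/29 = -2.
Foot = (-12, 3, 1) − (-2)·(5, 2, 0) = (-2, 7, 1).

(-2, 7, 1)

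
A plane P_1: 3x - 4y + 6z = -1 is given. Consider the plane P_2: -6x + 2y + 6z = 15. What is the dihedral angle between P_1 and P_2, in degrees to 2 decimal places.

cos θ = |n₁·n₂| / (|n₁||n₂|) = |10| / (√61 · √76).
θ = arccos(0.14687) ≈ 81.55°.

81.55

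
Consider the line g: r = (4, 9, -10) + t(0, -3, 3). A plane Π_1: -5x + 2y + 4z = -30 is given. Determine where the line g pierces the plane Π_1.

(4, 3, -4)

Substitute r = (4, 9, -10) + t(0, -3, 3) into the plane: -42 + 6t = -30, so t = 2.
Intersection: (4, 9, -10) + 2·(0, -3, 3) = (4, 3, -4).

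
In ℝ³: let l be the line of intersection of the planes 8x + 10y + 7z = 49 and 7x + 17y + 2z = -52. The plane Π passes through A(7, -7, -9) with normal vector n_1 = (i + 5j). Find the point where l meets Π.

Direction of l: (8, 10, 7) × (7, 17, 2) = (-99, 33, 66).
A point on l: solving the two plane equations with x = 16 gives (16, -10, 3).
Π: n_1·r = n_1·A gives x + 5y = -28.
Substitute r = (16, -10, 3) + t(-99, 33, 66) into the plane: -34 + 66t = -28, so t = 1/11.
Intersection: (16, -10, 3) + (1/11)·(-99, 33, 66) = (7, -7, 9).

(7, -7, 9)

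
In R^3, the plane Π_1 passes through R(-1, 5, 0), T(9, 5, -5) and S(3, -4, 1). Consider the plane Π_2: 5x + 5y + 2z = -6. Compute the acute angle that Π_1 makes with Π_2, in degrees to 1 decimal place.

RT = (10, 0, -5), RS = (4, -9, 1); a normal to Π_1 is RT × RS = (-45, -30, -90).
Using R: Π_1 has equation -45x - 30y - 90z = -105.
cos θ = |n₁·n₂| / (|n₁||n₂|) = |-555| / (√11025 · √54).
θ = arccos(0.71929) ≈ 44.0°.

44.0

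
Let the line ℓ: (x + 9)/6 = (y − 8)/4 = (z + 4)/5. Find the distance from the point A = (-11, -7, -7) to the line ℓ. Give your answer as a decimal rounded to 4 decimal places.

ℓ has direction (6, 4, 5) through (-9, 8, -4).
Taking (-9, 8, -4) on ℓ with direction v = (6, 4, 5): w = A − (-9, 8, -4) = (-2, -15, -3), and w × v = (-63, -8, 82).
Distance = |w × v| / |v| = √10757 / √77 ≈ 11.8195.

11.8195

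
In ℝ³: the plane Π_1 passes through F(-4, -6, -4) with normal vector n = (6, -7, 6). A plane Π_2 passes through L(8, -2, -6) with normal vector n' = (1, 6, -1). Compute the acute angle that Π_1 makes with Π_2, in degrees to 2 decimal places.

Π_1: n·r = n·F gives 6x - 7y + 6z = -6.
Π_2: n'·r = n'·L gives x + 6y - z = 2.
cos θ = |n₁·n₂| / (|n₁||n₂|) = |-42| / (√121 · √38).
θ = arccos(0.61939) ≈ 51.73°.

51.73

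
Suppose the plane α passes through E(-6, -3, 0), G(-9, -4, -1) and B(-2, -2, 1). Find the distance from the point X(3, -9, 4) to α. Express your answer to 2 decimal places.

7.07

EG = (-3, -1, -1), EB = (4, 1, 1); a normal to α is EG × EB = (0, -1, 1).
Using E: α has equation -y + z = 3.
n·X − d = (0)·(3) + (-1)·(-9) + (1)·(4) − 3 = 10; |n| = √2.
Distance = |10| / √2 = 10/√2 ≈ 7.07.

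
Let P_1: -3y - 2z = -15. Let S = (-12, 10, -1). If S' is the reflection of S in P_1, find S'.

λ = (n·S − d)/|n|² = (-28 − (-15))/13 = -1.
Reflection = S − 2λn = (-12, 10, -1) − (-2)·(0, -3, -2) = (-12, 4, -5).

(-12, 4, -5)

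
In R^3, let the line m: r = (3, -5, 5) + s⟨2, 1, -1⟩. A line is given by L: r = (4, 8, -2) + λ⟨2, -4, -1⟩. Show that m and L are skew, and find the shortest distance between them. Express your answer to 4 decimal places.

Common perpendicular direction n = (2, 1, -1) × (2, -4, -1) = (-5, 0, -10).
With w = (4, 8, -2) − (3, -5, 5) = (1, 13, -7), w · n = 65.
Since n ≠ 0 the lines are not parallel, and w · n = 65 ≠ 0 so they do not intersect; hence they are skew.
Distance = |w · n| / |n| = |65| / √125 ≈ 5.8138.

5.8138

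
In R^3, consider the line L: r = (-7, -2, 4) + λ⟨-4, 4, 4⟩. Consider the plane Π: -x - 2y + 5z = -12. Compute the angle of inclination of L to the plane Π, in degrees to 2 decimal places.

sin θ = |n·v| / (|n||v|) = |16| / (√30 · √48) = 0.42164.
θ ≈ 24.94°.

24.94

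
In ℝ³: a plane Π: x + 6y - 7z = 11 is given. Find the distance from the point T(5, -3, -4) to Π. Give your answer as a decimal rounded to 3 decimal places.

n·T − d = (1)·(5) + (6)·(-3) + (-7)·(-4) − 11 = 4; |n| = √86.
Distance = |4| / √86 = 4/√86 ≈ 0.431.

0.431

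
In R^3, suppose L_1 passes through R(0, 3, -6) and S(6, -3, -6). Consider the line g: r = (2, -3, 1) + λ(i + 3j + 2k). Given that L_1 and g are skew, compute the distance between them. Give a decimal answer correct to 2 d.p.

A direction vector for L_1 is S − R = (6, -6, 0).
Common perpendicular direction n = (6, -6, 0) × (1, 3, 2) = (-12, -12, 24).
With w = (2, -3, 1) − (0, 3, -6) = (2, -6, 7), w · n = 216.
Distance = |w · n| / |n| = |216| / √864 ≈ 7.35.

7.35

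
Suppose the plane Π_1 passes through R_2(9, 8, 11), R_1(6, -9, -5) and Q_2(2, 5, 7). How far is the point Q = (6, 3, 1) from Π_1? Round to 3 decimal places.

3.600

R_2R_1 = (-3, -17, -16), R_2Q_2 = (-7, -3, -4); a normal to Π_1 is R_2R_1 × R_2Q_2 = (20, 100, -110).
Using R_2: Π_1 has equation 20x + 100y - 110z = -230.
n·Q − d = (20)·(6) + (100)·(3) + (-110)·(1) − (-230) = 540; |n| = √22500.
Distance = |540| / √22500 = 540/√22500 ≈ 3.600.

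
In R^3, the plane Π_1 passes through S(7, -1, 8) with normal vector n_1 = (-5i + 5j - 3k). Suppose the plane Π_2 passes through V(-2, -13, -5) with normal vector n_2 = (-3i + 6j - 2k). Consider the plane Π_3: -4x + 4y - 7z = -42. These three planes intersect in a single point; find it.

Π_1: n_1·r = n_1·S gives -5x + 5y - 3z = -64.
Π_2: n_2·r = n_2·V gives -3x + 6y - 2z = -62.
Solving the 3×3 linear system -5x + 5y - 3z = -64, -3x + 6y - 2z = -62, -4x + 4y - 7z = -42 (e.g. by elimination or Cramer's rule, determinant = 69) gives (6, -8, -2).

(6, -8, -2)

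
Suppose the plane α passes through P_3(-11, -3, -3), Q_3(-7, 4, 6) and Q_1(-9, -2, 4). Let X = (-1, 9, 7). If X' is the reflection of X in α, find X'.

(-9, 11, 9)

P_3Q_3 = (4, 7, 9), P_3Q_1 = (2, 1, 7); a normal to α is P_3Q_3 × P_3Q_1 = (40, -10, -10).
Using P_3: α has equation 40x - 10y - 10z = -380.
λ = (n·X − d)/|n|² = (-200 − (-380))/1800 = 1/10.
Reflection = X − 2λn = (-1, 9, 7) − (1/5)·(40, -10, -10) = (-9, 11, 9).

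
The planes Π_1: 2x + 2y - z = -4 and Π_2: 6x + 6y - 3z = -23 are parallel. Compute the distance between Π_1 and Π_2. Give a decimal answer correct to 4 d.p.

1.2222

Rescale Π_2 by 1/3: 2x + 2y - z = -23/3. Then distance = |-4 − (-23/3)| / √9 ≈ 1.2222.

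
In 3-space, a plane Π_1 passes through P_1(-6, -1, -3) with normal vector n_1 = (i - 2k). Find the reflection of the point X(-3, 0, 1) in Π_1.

Π_1: n_1·r = n_1·P_1 gives x - 2z = 0.
λ = (n·X − d)/|n|² = (-5 − 0)/5 = -1.
Reflection = X − 2λn = (-3, 0, 1) − (-2)·(1, 0, -2) = (-1, 0, -3).

(-1, 0, -3)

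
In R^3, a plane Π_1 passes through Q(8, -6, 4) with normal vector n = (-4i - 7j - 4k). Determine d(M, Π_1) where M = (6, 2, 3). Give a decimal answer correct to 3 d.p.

Π_1: n·r = n·Q gives -4x - 7y - 4z = -6.
n·M − d = (-4)·(6) + (-7)·(2) + (-4)·(3) − (-6) = -44; |n| = √81.
Distance = |-44| / √81 = 44/√81 ≈ 4.889.

4.889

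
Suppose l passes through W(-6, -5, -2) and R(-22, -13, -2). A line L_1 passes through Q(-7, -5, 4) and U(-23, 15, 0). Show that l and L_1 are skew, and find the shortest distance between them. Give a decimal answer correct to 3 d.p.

5.995

A direction vector for l is R − W = (-16, -8, 0).
A direction vector for L_1 is U − Q = (-16, 20, -4).
Common perpendicular direction n = (-16, -8, 0) × (-16, 20, -4) = (32, -64, -448).
With w = (-7, -5, 4) − (-6, -5, -2) = (-1, 0, 6), w · n = -2720.
Since n ≠ 0 the lines are not parallel, and w · n = -2720 ≠ 0 so they do not intersect; hence they are skew.
Distance = |w · n| / |n| = |-2720| / √205824 ≈ 5.995.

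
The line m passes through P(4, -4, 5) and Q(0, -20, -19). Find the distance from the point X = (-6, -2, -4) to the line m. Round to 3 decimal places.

A direction vector for m is Q − P = (-4, -16, -24).
Taking (4, -4, 5) on m with direction v = (-4, -16, -24): w = X − (4, -4, 5) = (-10, 2, -9), and w × v = (-192, -204, 168).
Distance = |w × v| / |v| = √106704 / √848 ≈ 11.217.

11.217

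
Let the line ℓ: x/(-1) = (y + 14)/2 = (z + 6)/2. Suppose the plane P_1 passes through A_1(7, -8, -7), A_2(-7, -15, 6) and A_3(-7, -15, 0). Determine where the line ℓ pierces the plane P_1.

(-1, -12, -4)

ℓ has direction (-1, 2, 2) through (0, -14, -6).
A_1A_2 = (-14, -7, 13), A_1A_3 = (-14, -7, 7); a normal to P_1 is A_1A_2 × A_1A_3 = (42, -84, 0).
Using A_1: P_1 has equation 42x - 84y = 966.
Substitute r = (0, -14, -6) + t(-1, 2, 2) into the plane: 1176 + (-210)t = 966, so t = 1.
Intersection: (0, -14, -6) + 1·(-1, 2, 2) = (-1, -12, -4).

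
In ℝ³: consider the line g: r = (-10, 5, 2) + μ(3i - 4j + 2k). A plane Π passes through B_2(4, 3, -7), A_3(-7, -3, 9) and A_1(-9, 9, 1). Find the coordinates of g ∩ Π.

(-4, -3, 6)

B_2A_3 = (-11, -6, 16), B_2A_1 = (-13, 6, 8); a normal to Π is B_2A_3 × B_2A_1 = (-144, -120, -144).
Using B_2: Π has equation -144x - 120y - 144z = 72.
Substitute r = (-10, 5, 2) + t(3, -4, 2) into the plane: 552 + (-240)t = 72, so t = 2.
Intersection: (-10, 5, 2) + 2·(3, -4, 2) = (-4, -3, 6).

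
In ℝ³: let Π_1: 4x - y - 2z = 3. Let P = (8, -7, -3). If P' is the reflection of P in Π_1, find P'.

λ = (n·P − d)/|n|² = (45 − 3)/21 = 2.
Reflection = P − 2λn = (8, -7, -3) − 4·(4, -1, -2) = (-8, -3, 5).

(-8, -3, 5)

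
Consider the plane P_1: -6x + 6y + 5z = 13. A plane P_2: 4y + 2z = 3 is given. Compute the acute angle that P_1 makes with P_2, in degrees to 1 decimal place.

cos θ = |n₁·n₂| / (|n₁||n₂|) = |34| / (√97 · √20).
θ = arccos(0.77193) ≈ 39.5°.

39.5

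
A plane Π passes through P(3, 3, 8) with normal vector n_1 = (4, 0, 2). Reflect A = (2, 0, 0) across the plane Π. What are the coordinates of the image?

(10, 0, 4)

Π: n_1·r = n_1·P gives 4x + 2z = 28.
λ = (n·A − d)/|n|² = (8 − 28)/20 = -1.
Reflection = A − 2λn = (2, 0, 0) − (-2)·(4, 0, 2) = (10, 0, 4).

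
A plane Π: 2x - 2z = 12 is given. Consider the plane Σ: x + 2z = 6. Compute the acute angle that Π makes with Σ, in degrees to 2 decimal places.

cos θ = |n₁·n₂| / (|n₁||n₂|) = |-2| / (√8 · √5).
θ = arccos(0.31623) ≈ 71.57°.

71.57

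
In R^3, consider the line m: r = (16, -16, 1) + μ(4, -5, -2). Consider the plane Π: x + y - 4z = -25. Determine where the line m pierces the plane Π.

Substitute r = (16, -16, 1) + t(4, -5, -2) into the plane: -4 + 7t = -25, so t = -3.
Intersection: (16, -16, 1) + (-3)·(4, -5, -2) = (4, -1, 7).

(4, -1, 7)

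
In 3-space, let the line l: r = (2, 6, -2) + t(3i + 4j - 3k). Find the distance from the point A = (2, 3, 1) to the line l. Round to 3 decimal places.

Taking (2, 6, -2) on l with direction v = (3, 4, -3): w = A − (2, 6, -2) = (0, -3, 3), and w × v = (-3, 9, 9).
Distance = |w × v| / |v| = √171 / √34 ≈ 2.243.

2.243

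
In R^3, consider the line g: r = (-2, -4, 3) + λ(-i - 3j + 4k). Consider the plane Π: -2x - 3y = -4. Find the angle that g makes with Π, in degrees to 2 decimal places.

36.75

sin θ = |n·v| / (|n||v|) = |11| / (√13 · √26) = 0.59832.
θ ≈ 36.75°.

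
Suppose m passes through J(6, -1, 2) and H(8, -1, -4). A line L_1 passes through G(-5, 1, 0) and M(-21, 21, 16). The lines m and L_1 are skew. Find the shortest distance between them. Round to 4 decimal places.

A direction vector for m is H − J = (2, 0, -6).
A direction vector for L_1 is M − G = (-16, 20, 16).
Common perpendicular direction n = (2, 0, -6) × (-16, 20, 16) = (120, 64, 40).
With w = (-5, 1, 0) − (6, -1, 2) = (-11, 2, -2), w · n = -1272.
Distance = |w · n| / |n| = |-1272| / √20096 ≈ 8.9729.

8.9729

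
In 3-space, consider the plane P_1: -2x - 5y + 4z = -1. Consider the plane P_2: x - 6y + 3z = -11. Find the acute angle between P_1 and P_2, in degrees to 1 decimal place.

cos θ = |n₁·n₂| / (|n₁||n₂|) = |40| / (√45 · √46).
θ = arccos(0.87917) ≈ 28.5°.

28.5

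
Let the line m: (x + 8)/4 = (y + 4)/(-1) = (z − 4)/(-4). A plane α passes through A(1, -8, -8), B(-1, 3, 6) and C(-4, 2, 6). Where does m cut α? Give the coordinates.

(4, -7, -8)

m has direction (4, -1, -4) through (-8, -4, 4).
AB = (-2, 11, 14), AC = (-5, 10, 14); a normal to α is AB × AC = (14, -42, 35).
Using A: α has equation 14x - 42y + 35z = 70.
Substitute r = (-8, -4, 4) + t(4, -1, -4) into the plane: 196 + (-42)t = 70, so t = 3.
Intersection: (-8, -4, 4) + 3·(4, -1, -4) = (4, -7, -8).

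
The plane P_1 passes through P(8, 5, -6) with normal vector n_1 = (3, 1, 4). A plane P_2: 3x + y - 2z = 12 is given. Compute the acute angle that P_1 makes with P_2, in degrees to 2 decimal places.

83.98

P_1: n_1·r = n_1·P gives 3x + y + 4z = 5.
cos θ = |n₁·n₂| / (|n₁||n₂|) = |2| / (√26 · √14).
θ = arccos(0.10483) ≈ 83.98°.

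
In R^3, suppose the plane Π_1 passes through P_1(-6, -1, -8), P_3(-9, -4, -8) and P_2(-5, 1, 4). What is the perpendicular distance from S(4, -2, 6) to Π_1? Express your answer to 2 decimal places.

8.59

P_1P_3 = (-3, -3, 0), P_1P_2 = (1, 2, 12); a normal to Π_1 is P_1P_3 × P_1P_2 = (-36, 36, -3).
Using P_1: Π_1 has equation -36x + 36y - 3z = 204.
n·S − d = (-36)·(4) + (36)·(-2) + (-3)·(6) − 204 = -438; |n| = √2601.
Distance = |-438| / √2601 = 438/√2601 ≈ 8.59.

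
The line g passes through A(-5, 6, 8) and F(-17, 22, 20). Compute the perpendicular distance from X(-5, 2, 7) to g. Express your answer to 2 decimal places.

A direction vector for g is F − A = (-12, 16, 12).
Taking (-5, 6, 8) on g with direction v = (-12, 16, 12): w = X − (-5, 6, 8) = (0, -4, -1), and w × v = (-32, 12, -48).
Distance = |w × v| / |v| = √3472 / √544 ≈ 2.53.

2.53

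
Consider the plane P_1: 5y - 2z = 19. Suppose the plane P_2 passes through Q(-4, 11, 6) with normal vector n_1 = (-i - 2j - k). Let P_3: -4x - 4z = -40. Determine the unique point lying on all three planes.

(2, 7, 8)

P_2: n_1·r = n_1·Q gives -x - 2y - z = -24.
Solving the 3×3 linear system 5y - 2z = 19, -x - 2y - z = -24, -4x - 4z = -40 (e.g. by elimination or Cramer's rule, determinant = 16) gives (2, 7, 8).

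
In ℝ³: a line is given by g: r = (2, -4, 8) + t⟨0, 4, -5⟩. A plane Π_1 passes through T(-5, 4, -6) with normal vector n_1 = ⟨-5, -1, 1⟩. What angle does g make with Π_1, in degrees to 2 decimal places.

15.69

Π_1: n_1·r = n_1·T gives -5x - y + z = 15.
sin θ = |n·v| / (|n||v|) = |-9| / (√27 · √41) = 0.27050.
θ ≈ 15.69°.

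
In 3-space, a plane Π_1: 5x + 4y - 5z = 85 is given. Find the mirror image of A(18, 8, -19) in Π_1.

(-2, -8, 1)

λ = (n·A − d)/|n|² = (217 − 85)/66 = 2.
Reflection = A − 2λn = (18, 8, -19) − 4·(5, 4, -5) = (-2, -8, 1).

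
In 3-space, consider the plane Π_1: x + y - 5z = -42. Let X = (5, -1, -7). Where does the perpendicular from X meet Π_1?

(2, -4, 8)

Foot = X − λn with λ = (n·X − d)/|n|² = (39 − (-42))/27 = 3.
Foot = (5, -1, -7) − 3·(1, 1, -5) = (2, -4, 8).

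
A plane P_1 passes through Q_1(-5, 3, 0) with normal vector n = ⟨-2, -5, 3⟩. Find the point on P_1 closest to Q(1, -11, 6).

P_1: n·r = n·Q_1 gives -2x - 5y + 3z = -5.
Foot = Q − λn with λ = (n·Q − d)/|n|² = (71 − (-5))/38 = 2.
Foot = (1, -11, 6) − 2·(-2, -5, 3) = (5, -1, 0).

(5, -1, 0)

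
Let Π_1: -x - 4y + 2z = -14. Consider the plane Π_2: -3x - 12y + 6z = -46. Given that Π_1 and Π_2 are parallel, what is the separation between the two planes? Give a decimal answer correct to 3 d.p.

0.291

Rescale Π_2 by 1/3: -x - 4y + 2z = -46/3. Then distance = |-14 − (-46/3)| / √21 ≈ 0.291.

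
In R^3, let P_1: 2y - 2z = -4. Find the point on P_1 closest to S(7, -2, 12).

Foot = S − λn with λ = (n·S − d)/|n|² = (-28 − (-4))/8 = -3.
Foot = (7, -2, 12) − (-3)·(0, 2, -2) = (7, 4, 6).

(7, 4, 6)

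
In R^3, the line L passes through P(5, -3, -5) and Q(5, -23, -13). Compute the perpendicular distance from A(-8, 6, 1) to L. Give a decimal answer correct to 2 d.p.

13.19

A direction vector for L is Q − P = (0, -20, -8).
Taking (5, -3, -5) on L with direction v = (0, -20, -8): w = A − (5, -3, -5) = (-13, 9, 6), and w × v = (48, -104, 260).
Distance = |w × v| / |v| = √80720 / √464 ≈ 13.19.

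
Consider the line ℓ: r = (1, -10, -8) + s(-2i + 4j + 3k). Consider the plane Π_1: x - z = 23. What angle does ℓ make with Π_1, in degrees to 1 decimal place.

41.0

sin θ = |n·v| / (|n||v|) = |-5| / (√2 · √29) = 0.65653.
θ ≈ 41.0°.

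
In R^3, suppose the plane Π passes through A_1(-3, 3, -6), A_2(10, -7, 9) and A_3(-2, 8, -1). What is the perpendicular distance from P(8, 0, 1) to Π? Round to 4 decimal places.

A_1A_2 = (13, -10, 15), A_1A_3 = (1, 5, 5); a normal to Π is A_1A_2 × A_1A_3 = (-125, -50, 75).
Using A_1: Π has equation -125x - 50y + 75z = -225.
n·P − d = (-125)·(8) + (-50)·(0) + (75)·(1) − (-225) = -700; |n| = √23750.
Distance = |-700| / √23750 = 700/√23750 ≈ 4.5422.

4.5422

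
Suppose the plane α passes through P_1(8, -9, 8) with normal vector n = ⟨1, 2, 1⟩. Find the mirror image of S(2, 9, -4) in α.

α: n·r = n·P_1 gives x + 2y + z = -2.
λ = (n·S − d)/|n|² = (16 − (-2))/6 = 3.
Reflection = S − 2λn = (2, 9, -4) − 6·(1, 2, 1) = (-4, -3, -10).

(-4, -3, -10)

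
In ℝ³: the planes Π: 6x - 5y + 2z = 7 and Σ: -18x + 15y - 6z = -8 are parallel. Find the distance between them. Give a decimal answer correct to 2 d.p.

0.54

Rescale Σ by 1/(-3): 6x - 5y + 2z = 8/3. Then distance = |7 − (8/3)| / √65 ≈ 0.54.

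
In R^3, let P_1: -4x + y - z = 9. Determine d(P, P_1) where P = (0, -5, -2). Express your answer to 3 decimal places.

2.828

n·P − d = (-4)·(0) + (1)·(-5) + (-1)·(-2) − 9 = -12; |n| = √18.
Distance = |-12| / √18 = 12/√18 ≈ 2.828.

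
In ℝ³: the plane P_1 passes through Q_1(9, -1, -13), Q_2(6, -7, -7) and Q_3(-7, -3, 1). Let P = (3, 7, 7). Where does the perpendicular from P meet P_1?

Q_1Q_2 = (-3, -6, 6), Q_1Q_3 = (-16, -2, 14); a normal to P_1 is Q_1Q_2 × Q_1Q_3 = (-72, -54, -90).
Using Q_1: P_1 has equation -72x - 54y - 90z = 576.
Foot = P − λn with λ = (n·P − d)/|n|² = (-1224 − 576)/16200 = -1/9.
Foot = (3, 7, 7) − (-1/9)·(-72, -54, -90) = (-5, 1, -3).

(-5, 1, -3)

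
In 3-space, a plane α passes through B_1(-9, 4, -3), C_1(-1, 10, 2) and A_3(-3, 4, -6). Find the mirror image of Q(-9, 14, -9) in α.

(-3, -4, 3)

B_1C_1 = (8, 6, 5), B_1A_3 = (6, 0, -3); a normal to α is B_1C_1 × B_1A_3 = (-18, 54, -36).
Using B_1: α has equation -18x + 54y - 36z = 486.
λ = (n·Q − d)/|n|² = (1242 − 486)/4536 = 1/6.
Reflection = Q − 2λn = (-9, 14, -9) − (1/3)·(-18, 54, -36) = (-3, -4, 3).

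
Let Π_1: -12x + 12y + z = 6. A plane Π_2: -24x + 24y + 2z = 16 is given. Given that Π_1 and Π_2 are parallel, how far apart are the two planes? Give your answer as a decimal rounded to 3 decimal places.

0.118

Rescale Π_2 by 1/2: -12x + 12y + z = 8. Then distance = |6 − 8| / √289 ≈ 0.118.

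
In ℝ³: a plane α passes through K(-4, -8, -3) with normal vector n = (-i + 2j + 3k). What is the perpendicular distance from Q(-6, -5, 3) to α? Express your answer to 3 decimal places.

6.949

α: n·r = n·K gives -x + 2y + 3z = -21.
n·Q − d = (-1)·(-6) + (2)·(-5) + (3)·(3) − (-21) = 26; |n| = √14.
Distance = |26| / √14 = 26/√14 ≈ 6.949.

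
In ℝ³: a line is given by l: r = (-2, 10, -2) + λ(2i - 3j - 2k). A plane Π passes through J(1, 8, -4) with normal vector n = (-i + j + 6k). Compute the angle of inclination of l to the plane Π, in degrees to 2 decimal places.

41.98

Π: n·r = n·J gives -x + y + 6z = -17.
sin θ = |n·v| / (|n||v|) = |-17| / (√38 · √17) = 0.66886.
θ ≈ 41.98°.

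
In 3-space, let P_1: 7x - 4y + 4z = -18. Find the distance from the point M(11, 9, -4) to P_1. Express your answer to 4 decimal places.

4.7778

n·M − d = (7)·(11) + (-4)·(9) + (4)·(-4) − (-18) = 43; |n| = √81.
Distance = |43| / √81 = 43/√81 ≈ 4.7778.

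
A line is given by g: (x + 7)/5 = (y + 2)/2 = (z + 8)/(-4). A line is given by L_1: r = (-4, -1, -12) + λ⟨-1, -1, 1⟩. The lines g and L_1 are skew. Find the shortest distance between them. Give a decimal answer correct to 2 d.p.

1.34

g has direction (5, 2, -4) through (-7, -2, -8).
Common perpendicular direction n = (5, 2, -4) × (-1, -1, 1) = (-2, -1, -3).
With w = (-4, -1, -12) − (-7, -2, -8) = (3, 1, -4), w · n = 5.
Distance = |w · n| / |n| = |5| / √14 ≈ 1.34.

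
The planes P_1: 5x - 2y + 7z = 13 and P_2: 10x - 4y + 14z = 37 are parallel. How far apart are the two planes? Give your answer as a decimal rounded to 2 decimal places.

Rescale P_2 by 1/2: 5x - 2y + 7z = 37/2. Then distance = |13 − (37/2)| / √78 ≈ 0.62.

0.62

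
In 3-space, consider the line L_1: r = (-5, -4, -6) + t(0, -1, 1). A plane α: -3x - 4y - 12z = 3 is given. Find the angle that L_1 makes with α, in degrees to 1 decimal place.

25.8

sin θ = |n·v| / (|n||v|) = |-8| / (√169 · √2) = 0.43514.
θ ≈ 25.8°.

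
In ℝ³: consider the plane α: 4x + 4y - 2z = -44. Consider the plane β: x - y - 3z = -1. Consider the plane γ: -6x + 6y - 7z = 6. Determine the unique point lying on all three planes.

(-6, -5, 0)

Solving the 3×3 linear system 4x + 4y - 2z = -44, x - y - 3z = -1, -6x + 6y - 7z = 6 (e.g. by elimination or Cramer's rule, determinant = 200) gives (-6, -5, 0).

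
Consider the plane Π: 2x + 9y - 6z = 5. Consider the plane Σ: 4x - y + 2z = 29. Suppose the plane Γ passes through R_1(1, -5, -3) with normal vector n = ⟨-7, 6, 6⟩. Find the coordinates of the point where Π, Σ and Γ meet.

(7, -1, 0)

Γ: n·r = n·R_1 gives -7x + 6y + 6z = -55.
Solving the 3×3 linear system 2x + 9y - 6z = 5, 4x - y + 2z = 29, -7x + 6y + 6z = -55 (e.g. by elimination or Cramer's rule, determinant = -480) gives (7, -1, 0).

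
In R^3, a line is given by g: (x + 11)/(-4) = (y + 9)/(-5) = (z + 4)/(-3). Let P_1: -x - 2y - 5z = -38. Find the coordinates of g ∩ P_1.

(1, 6, 5)

g has direction (-4, -5, -3) through (-11, -9, -4).
Substitute r = (-11, -9, -4) + t(-4, -5, -3) into the plane: 49 + 29t = -38, so t = -3.
Intersection: (-11, -9, -4) + (-3)·(-4, -5, -3) = (1, 6, 5).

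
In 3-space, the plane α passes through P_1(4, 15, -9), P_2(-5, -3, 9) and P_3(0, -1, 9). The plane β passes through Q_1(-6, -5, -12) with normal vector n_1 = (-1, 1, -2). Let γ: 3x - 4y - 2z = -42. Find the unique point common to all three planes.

(-8, 7, -5)

P_1P_2 = (-9, -18, 18), P_1P_3 = (-4, -16, 18); a normal to α is P_1P_2 × P_1P_3 = (-36, 90, 72).
Using P_1: α has equation -36x + 90y + 72z = 558.
β: n_1·r = n_1·Q_1 gives -x + y - 2z = 25.
Solving the 3×3 linear system -36x + 90y + 72z = 558, -x + y - 2z = 25, 3x - 4y - 2z = -42 (e.g. by elimination or Cramer's rule, determinant = -288) gives (-8, 7, -5).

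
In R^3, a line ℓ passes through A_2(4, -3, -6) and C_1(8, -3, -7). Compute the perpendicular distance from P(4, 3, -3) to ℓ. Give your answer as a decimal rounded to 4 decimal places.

A direction vector for ℓ is C_1 − A_2 = (4, 0, -1).
Taking (4, -3, -6) on ℓ with direction v = (4, 0, -1): w = P − (4, -3, -6) = (0, 6, 3), and w × v = (-6, 12, -24).
Distance = |w × v| / |v| = √756 / √17 ≈ 6.6686.

6.6686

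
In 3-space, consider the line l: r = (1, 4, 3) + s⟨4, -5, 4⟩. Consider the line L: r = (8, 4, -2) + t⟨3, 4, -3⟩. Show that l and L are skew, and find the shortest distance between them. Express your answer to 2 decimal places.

4.13

Common perpendicular direction n = (4, -5, 4) × (3, 4, -3) = (-1, 24, 31).
With w = (8, 4, -2) − (1, 4, 3) = (7, 0, -5), w · n = -162.
Since n ≠ 0 the lines are not parallel, and w · n = -162 ≠ 0 so they do not intersect; hence they are skew.
Distance = |w · n| / |n| = |-162| / √1538 ≈ 4.13.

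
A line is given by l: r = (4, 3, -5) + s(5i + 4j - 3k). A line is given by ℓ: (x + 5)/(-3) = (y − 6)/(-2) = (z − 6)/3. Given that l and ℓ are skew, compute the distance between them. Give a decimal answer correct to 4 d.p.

ℓ has direction (-3, -2, 3) through (-5, 6, 6).
Common perpendicular direction n = (5, 4, -3) × (-3, -2, 3) = (6, -6, 2).
With w = (-5, 6, 6) − (4, 3, -5) = (-9, 3, 11), w · n = -50.
Distance = |w · n| / |n| = |-50| / √76 ≈ 5.7354.

5.7354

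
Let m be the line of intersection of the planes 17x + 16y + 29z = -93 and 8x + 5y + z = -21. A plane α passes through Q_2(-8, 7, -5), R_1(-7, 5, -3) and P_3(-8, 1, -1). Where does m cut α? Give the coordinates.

Direction of m: (17, 16, 29) × (8, 5, 1) = (-129, 215, -43).
A point on m: solving the two plane equations with x = -12 gives (-12, 16, -5).
Q_2R_1 = (1, -2, 2), Q_2P_3 = (0, -6, 4); a normal to α is Q_2R_1 × Q_2P_3 = (4, -4, -6).
Using Q_2: α has equation 4x - 4y - 6z = -30.
Substitute r = (-12, 16, -5) + t(-129, 215, -43) into the plane: -82 + (-1118)t = -30, so t = -2/43.
Intersection: (-12, 16, -5) + (-2/43)·(-129, 215, -43) = (-6, 6, -3).

(-6, 6, -3)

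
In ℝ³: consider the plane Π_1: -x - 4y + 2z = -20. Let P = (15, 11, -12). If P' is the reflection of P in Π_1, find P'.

(9, -13, 0)

λ = (n·P − d)/|n|² = (-83 − (-20))/21 = -3.
Reflection = P − 2λn = (15, 11, -12) − (-6)·(-1, -4, 2) = (9, -13, 0).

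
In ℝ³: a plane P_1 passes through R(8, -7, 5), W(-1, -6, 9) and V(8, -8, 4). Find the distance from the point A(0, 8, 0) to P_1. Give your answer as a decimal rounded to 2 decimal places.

RW = (-9, 1, 4), RV = (0, -1, -1); a normal to P_1 is RW × RV = (3, -9, 9).
Using R: P_1 has equation 3x - 9y + 9z = 132.
n·A − d = (3)·(0) + (-9)·(8) + (9)·(0) − 132 = -204; |n| = √171.
Distance = |-204| / √171 = 204/√171 ≈ 15.60.

15.60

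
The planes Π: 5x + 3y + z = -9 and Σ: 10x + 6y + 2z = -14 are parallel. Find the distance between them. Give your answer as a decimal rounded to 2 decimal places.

Rescale Σ by 1/2: 5x + 3y + z = -7. Then distance = |-9 − (-7)| / √35 ≈ 0.34.

0.34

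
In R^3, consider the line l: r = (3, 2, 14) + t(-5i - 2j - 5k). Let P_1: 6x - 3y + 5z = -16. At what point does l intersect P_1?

Substitute r = (3, 2, 14) + t(-5, -2, -5) into the plane: 82 + (-49)t = -16, so t = 2.
Intersection: (3, 2, 14) + 2·(-5, -2, -5) = (-7, -2, 4).

(-7, -2, 4)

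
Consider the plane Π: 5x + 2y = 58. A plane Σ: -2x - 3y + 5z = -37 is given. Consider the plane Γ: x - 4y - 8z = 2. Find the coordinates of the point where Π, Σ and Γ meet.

(10, 4, -1)

Solving the 3×3 linear system 5x + 2y = 58, -2x - 3y + 5z = -37, x - 4y - 8z = 2 (e.g. by elimination or Cramer's rule, determinant = 198) gives (10, 4, -1).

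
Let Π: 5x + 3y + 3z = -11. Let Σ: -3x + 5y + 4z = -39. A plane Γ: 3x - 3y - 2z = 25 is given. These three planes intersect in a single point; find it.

(2, -5, -2)

Solving the 3×3 linear system 5x + 3y + 3z = -11, -3x + 5y + 4z = -39, 3x - 3y - 2z = 25 (e.g. by elimination or Cramer's rule, determinant = 10) gives (2, -5, -2).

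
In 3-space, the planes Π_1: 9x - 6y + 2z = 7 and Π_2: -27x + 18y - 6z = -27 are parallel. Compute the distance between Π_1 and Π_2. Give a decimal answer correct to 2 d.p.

Rescale Π_2 by 1/(-3): 9x - 6y + 2z = 9. Then distance = |7 − 9| / √121 ≈ 0.18.

0.18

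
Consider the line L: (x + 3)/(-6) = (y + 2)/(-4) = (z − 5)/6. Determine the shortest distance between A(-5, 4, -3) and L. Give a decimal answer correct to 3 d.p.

L has direction (-6, -4, 6) through (-3, -2, 5).
Taking (-3, -2, 5) on L with direction v = (-6, -4, 6): w = A − (-3, -2, 5) = (-2, 6, -8), and w × v = (4, 60, 44).
Distance = |w × v| / |v| = √5552 / √88 ≈ 7.943.

7.943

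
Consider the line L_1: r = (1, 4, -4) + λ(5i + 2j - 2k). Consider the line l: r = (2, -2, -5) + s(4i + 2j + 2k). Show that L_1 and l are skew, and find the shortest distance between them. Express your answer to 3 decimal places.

Common perpendicular direction n = (5, 2, -2) × (4, 2, 2) = (8, -18, 2).
With w = (2, -2, -5) − (1, 4, -4) = (1, -6, -1), w · n = 114.
Since n ≠ 0 the lines are not parallel, and w · n = 114 ≠ 0 so they do not intersect; hence they are skew.
Distance = |w · n| / |n| = |114| / √392 ≈ 5.758.

5.758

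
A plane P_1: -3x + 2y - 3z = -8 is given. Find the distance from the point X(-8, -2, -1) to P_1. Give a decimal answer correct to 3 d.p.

6.609

n·X − d = (-3)·(-8) + (2)·(-2) + (-3)·(-1) − (-8) = 31; |n| = √22.
Distance = |31| / √22 = 31/√22 ≈ 6.609.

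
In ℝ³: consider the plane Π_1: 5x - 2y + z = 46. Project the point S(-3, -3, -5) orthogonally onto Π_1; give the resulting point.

(7, -7, -3)

Foot = S − λn with λ = (n·S − d)/|n|² = (-14 − 46)/30 = -2.
Foot = (-3, -3, -5) − (-2)·(5, -2, 1) = (7, -7, -3).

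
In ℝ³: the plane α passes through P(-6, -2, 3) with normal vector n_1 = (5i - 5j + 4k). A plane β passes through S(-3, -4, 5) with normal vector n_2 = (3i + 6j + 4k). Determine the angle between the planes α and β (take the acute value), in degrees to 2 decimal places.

89.10

α: n_1·r = n_1·P gives 5x - 5y + 4z = -8.
β: n_2·r = n_2·S gives 3x + 6y + 4z = -13.
cos θ = |n₁·n₂| / (|n₁||n₂|) = |1| / (√66 · √61).
θ = arccos(0.01576) ≈ 89.10°.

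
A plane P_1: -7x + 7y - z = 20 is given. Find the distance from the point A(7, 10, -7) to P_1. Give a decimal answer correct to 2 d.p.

n·A − d = (-7)·(7) + (7)·(10) + (-1)·(-7) − 20 = 8; |n| = √99.
Distance = |8| / √99 = 8/√99 ≈ 0.80.

0.80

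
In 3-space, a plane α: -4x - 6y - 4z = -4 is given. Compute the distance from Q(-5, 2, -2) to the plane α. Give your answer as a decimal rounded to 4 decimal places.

2.4254

n·Q − d = (-4)·(-5) + (-6)·(2) + (-4)·(-2) − (-4) = 20; |n| = √68.
Distance = |20| / √68 = 20/√68 ≈ 2.4254.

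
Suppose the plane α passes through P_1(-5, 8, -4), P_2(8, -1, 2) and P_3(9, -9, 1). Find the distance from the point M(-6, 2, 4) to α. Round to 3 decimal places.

8.283

P_1P_2 = (13, -9, 6), P_1P_3 = (14, -17, 5); a normal to α is P_1P_2 × P_1P_3 = (57, 19, -95).
Using P_1: α has equation 57x + 19y - 95z = 247.
n·M − d = (57)·(-6) + (19)·(2) + (-95)·(4) − 247 = -931; |n| = √12635.
Distance = |-931| / √12635 = 931/√12635 ≈ 8.283.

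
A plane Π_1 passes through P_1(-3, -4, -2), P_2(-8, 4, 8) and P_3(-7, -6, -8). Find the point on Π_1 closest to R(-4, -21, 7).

P_1P_2 = (-5, 8, 10), P_1P_3 = (-4, -2, -6); a normal to Π_1 is P_1P_2 × P_1P_3 = (-28, -70, 42).
Using P_1: Π_1 has equation -28x - 70y + 42z = 280.
Foot = R − λn with λ = (n·R − d)/|n|² = (1876 − 280)/7448 = 3/14.
Foot = (-4, -21, 7) − (3/14)·(-28, -70, 42) = (2, -6, -2).

(2, -6, -2)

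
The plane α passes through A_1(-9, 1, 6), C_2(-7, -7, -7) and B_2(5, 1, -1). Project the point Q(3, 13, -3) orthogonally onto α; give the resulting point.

A_1C_2 = (2, -8, -13), A_1B_2 = (14, 0, -7); a normal to α is A_1C_2 × A_1B_2 = (56, -168, 112).
Using A_1: α has equation 56x - 168y + 112z = 0.
Foot = Q − λn with λ = (n·Q − d)/|n|² = (-2352 − 0)/43904 = -3/56.
Foot = (3, 13, -3) − (-3/56)·(56, -168, 112) = (6, 4, 3).

(6, 4, 3)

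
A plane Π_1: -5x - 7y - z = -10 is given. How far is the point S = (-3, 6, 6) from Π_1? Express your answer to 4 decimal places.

n·S − d = (-5)·(-3) + (-7)·(6) + (-1)·(6) − (-10) = -23; |n| = √75.
Distance = |-23| / √75 = 23/√75 ≈ 2.6558.

2.6558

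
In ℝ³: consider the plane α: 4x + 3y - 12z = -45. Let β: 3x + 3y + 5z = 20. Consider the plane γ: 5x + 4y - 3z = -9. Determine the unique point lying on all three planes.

Solving the 3×3 linear system 4x + 3y - 12z = -45, 3x + 3y + 5z = 20, 5x + 4y - 3z = -9 (e.g. by elimination or Cramer's rule, determinant = 22) gives (3, -3, 4).

(3, -3, 4)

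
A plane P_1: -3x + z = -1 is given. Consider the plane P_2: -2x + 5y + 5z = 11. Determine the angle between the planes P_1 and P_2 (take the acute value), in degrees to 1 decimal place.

cos θ = |n₁·n₂| / (|n₁||n₂|) = |11| / (√10 · √54).
θ = arccos(0.47336) ≈ 61.7°.

61.7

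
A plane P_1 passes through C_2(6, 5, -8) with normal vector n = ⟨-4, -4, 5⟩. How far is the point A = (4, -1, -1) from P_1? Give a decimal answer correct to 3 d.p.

8.874

P_1: n·r = n·C_2 gives -4x - 4y + 5z = -84.
n·A − d = (-4)·(4) + (-4)·(-1) + (5)·(-1) − (-84) = 67; |n| = √57.
Distance = |67| / √57 = 67/√57 ≈ 8.874.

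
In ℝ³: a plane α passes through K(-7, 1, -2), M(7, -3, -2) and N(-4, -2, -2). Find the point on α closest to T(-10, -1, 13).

(-10, -1, -2)

KM = (14, -4, 0), KN = (3, -3, 0); a normal to α is KM × KN = (0, 0, -30).
Using K: α has equation -30z = 60.
Foot = T − λn with λ = (n·T − d)/|n|² = (-390 − 60)/900 = -1/2.
Foot = (-10, -1, 13) − (-1/2)·(0, 0, -30) = (-10, -1, -2).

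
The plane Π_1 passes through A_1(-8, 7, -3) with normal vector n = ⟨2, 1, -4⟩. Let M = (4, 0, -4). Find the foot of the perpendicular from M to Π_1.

(2, -1, 0)

Π_1: n·r = n·A_1 gives 2x + y - 4z = 3.
Foot = M − λn with λ = (n·M − d)/|n|² = (24 − 3)/21 = 1.
Foot = (4, 0, -4) − 1·(2, 1, -4) = (2, -1, 0).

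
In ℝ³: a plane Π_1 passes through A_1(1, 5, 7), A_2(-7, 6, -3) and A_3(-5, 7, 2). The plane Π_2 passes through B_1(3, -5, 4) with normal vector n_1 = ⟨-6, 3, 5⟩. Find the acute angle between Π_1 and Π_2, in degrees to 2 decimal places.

A_1A_2 = (-8, 1, -10), A_1A_3 = (-6, 2, -5); a normal to Π_1 is A_1A_2 × A_1A_3 = (15, 20, -10).
Using A_1: Π_1 has equation 15x + 20y - 10z = 45.
Π_2: n_1·r = n_1·B_1 gives -6x + 3y + 5z = -13.
cos θ = |n₁·n₂| / (|n₁||n₂|) = |-80| / (√725 · √70).
θ = arccos(0.35512) ≈ 69.20°.

69.20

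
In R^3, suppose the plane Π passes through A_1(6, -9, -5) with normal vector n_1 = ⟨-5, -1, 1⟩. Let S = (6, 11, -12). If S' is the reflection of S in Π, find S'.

Π: n_1·r = n_1·A_1 gives -5x - y + z = -26.
λ = (n·S − d)/|n|² = (-53 − (-26))/27 = -1.
Reflection = S − 2λn = (6, 11, -12) − (-2)·(-5, -1, 1) = (-4, 9, -10).

(-4, 9, -10)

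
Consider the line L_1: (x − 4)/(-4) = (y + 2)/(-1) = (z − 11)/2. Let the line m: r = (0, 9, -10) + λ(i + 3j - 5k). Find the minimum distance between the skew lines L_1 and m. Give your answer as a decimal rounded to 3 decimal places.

1.752

L_1 has direction (-4, -1, 2) through (4, -2, 11).
Common perpendicular direction n = (-4, -1, 2) × (1, 3, -5) = (-1, -18, -11).
With w = (0, 9, -10) − (4, -2, 11) = (-4, 11, -21), w · n = 37.
Distance = |w · n| / |n| = |37| / √446 ≈ 1.752.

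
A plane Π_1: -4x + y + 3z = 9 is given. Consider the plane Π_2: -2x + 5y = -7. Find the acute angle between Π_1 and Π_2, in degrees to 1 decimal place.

cos θ = |n₁·n₂| / (|n₁||n₂|) = |13| / (√26 · √29).
θ = arccos(0.47343) ≈ 61.7°.

61.7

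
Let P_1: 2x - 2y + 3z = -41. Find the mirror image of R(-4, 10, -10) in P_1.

λ = (n·R − d)/|n|² = (-58 − (-41))/17 = -1.
Reflection = R − 2λn = (-4, 10, -10) − (-2)·(2, -2, 3) = (0, 6, -4).

(0, 6, -4)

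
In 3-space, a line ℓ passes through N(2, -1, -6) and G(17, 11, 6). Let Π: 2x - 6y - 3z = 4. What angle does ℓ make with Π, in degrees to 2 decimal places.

A direction vector for ℓ is G − N = (15, 12, 12).
sin θ = |n·v| / (|n||v|) = |-78| / (√49 · √513) = 0.49197.
θ ≈ 29.47°.

29.47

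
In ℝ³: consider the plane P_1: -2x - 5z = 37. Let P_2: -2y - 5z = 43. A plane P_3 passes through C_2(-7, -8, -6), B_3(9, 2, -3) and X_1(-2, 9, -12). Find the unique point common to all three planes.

C_2B_3 = (16, 10, 3), C_2X_1 = (5, 17, -6); a normal to P_3 is C_2B_3 × C_2X_1 = (-111, 111, 222).
Using C_2: P_3 has equation -111x + 111y + 222z = -1443.
Solving the 3×3 linear system -2x - 5z = 37, -2y - 5z = 43, -111x + 111y + 222z = -1443 (e.g. by elimination or Cramer's rule, determinant = 888) gives (-6, -9, -5).

(-6, -9, -5)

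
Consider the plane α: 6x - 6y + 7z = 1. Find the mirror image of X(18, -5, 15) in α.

λ = (n·X − d)/|n|² = (243 − 1)/121 = 2.
Reflection = X − 2λn = (18, -5, 15) − 4·(6, -6, 7) = (-6, 19, -13).

(-6, 19, -13)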